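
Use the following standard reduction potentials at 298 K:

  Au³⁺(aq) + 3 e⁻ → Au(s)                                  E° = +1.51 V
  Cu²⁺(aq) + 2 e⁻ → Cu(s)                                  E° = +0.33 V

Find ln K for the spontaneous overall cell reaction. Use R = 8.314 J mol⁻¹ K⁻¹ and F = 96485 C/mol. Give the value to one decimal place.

275.7

Cathode: Au³⁺/Au; anode: Cu²⁺/Cu. E°cell = (+1.51) − (+0.33) = +1.18 V, with n = 6.
ΔG° = −nFE° = −RT ln K, so ln K = nFE°/(RT) = (6)(96485)(+1.18) / ((8.314)(298)) = 275.719.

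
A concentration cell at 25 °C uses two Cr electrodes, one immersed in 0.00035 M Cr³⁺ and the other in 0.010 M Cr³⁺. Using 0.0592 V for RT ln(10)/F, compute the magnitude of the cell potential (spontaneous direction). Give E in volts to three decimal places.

For a concentration cell E°cell = 0. The 0.010 M side is the cathode (reduction is favoured where [Cr³⁺] is higher).
With n = 3, E = −(0.0592/3) log([Cr³⁺]ₐₙ/[Cr³⁺]꜀ₐₜ) = −(0.0592/3) log(0.00035/0.01) = −(0.0592/3)(-1.456) = +0.029 V.

+0.029 V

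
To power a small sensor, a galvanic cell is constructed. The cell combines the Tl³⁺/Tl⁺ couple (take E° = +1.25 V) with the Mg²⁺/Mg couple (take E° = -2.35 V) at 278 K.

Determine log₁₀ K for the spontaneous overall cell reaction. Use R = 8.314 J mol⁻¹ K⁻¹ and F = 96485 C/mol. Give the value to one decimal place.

Cathode: Tl³⁺/Tl⁺; anode: Mg²⁺/Mg. E°cell = (+1.25) − (-2.35) = +3.60 V, with n = 2.
ΔG° = −nFE° = −RT ln K, so ln K = nFE°/(RT) = (2)(96485)(+3.60) / ((8.314)(278)) = 300.564.
log₁₀ K = 300.564 / ln 10 = 130.5.

130.5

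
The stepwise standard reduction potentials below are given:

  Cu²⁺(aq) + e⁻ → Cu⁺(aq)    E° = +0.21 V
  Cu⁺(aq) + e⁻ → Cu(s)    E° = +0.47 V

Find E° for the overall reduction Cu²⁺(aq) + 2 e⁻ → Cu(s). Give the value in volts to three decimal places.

+0.340 V

Adding the free-energy changes (−nFE°) of the two steps gives −n₃FE°₃ = −n₁FE°₁ − n₂FE°₂.
E°₃ = (1×+0.21 + 1×+0.47) / 2 = (+0.680) / 2 = +0.340 V.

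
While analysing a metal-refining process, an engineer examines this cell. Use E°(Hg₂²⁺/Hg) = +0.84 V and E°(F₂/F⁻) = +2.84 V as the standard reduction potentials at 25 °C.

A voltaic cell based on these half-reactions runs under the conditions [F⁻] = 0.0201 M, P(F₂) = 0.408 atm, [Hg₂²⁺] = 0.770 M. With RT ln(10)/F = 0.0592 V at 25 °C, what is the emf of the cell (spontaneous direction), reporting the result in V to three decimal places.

+2.092 V

F₂/F⁻ is the cathode (higher E°), Hg₂²⁺/Hg the anode: E°cell = +2.84 − (+0.84) = +2.00 V, n = 2.
Overall: F₂(g) + 2 Hg(l) → 2 F⁻(aq) + Hg₂²⁺(aq)
Q = [F⁻]^2·[Hg₂²⁺] / (P(F₂)); log Q = -3.118.
E = E° − (0.0592/n) log Q = +2.00 − (0.0592/2)(-3.118) = +2.092 V.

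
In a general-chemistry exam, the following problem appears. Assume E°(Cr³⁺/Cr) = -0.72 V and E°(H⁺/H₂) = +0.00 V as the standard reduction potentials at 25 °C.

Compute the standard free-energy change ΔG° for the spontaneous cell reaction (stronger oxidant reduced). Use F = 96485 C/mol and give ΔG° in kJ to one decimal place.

-416.8 kJ

H⁺/H₂ (E° = +0.00 V) is the cathode; Cr³⁺/Cr (E° = -0.72 V) is the anode, so E°cell = +0.72 V.
Balancing electrons gives n = 6 (lcm of 2 and 3).
ΔG° = −nFE° = −(6)(96485)(+0.72) = -416,815 J = -416.8 kJ.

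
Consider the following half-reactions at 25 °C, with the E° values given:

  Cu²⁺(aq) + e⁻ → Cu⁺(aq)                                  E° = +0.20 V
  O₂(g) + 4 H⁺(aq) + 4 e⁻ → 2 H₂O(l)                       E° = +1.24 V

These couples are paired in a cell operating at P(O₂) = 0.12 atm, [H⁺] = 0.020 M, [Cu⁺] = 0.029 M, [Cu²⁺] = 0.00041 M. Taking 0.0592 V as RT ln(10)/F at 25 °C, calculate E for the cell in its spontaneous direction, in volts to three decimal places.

O₂/H₂O is the cathode (higher E°), Cu²⁺/Cu⁺ the anode: E°cell = +1.24 − (+0.20) = +1.04 V, n = 4.
Overall: O₂(g) + 4 H⁺(aq) + 4 Cu⁺(aq) → 2 H₂O(l) + 4 Cu²⁺(aq)
Q = [Cu²⁺]^4 / (P(O₂)·[H⁺]^4·[Cu⁺]^4); log Q = 0.318.
E = E° − (0.0592/n) log Q = +1.04 − (0.0592/4)(0.318) = +1.035 V.

+1.035 V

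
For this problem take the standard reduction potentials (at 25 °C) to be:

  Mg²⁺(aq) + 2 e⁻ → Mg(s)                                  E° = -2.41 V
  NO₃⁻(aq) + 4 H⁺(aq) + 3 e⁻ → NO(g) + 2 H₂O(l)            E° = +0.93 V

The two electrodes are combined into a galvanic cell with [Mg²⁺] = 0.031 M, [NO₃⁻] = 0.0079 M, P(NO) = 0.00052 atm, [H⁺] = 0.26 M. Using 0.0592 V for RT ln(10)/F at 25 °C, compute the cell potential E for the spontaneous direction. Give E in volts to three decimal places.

+3.362 V

NO₃⁻/NO is the cathode (higher E°), Mg²⁺/Mg the anode: E°cell = +0.93 − (-2.41) = +3.34 V, n = 6.
Overall: 2 NO₃⁻(aq) + 8 H⁺(aq) + 3 Mg(s) → 2 NO(g) + 4 H₂O(l) + 3 Mg²⁺(aq)
Q = P(NO)^2·[Mg²⁺]^3 / ([NO₃⁻]^2·[H⁺]^8); log Q = -2.209.
E = E° − (0.0592/n) log Q = +3.34 − (0.0592/6)(-2.209) = +3.362 V.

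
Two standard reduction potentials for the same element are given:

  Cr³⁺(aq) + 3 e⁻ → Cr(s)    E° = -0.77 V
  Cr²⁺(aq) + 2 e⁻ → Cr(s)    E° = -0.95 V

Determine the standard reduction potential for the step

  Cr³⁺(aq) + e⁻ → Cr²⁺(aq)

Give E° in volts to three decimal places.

Sequential free energies add, so n₃E°₃ = n₁E°₁ + n₂E°₂.
With n₃ = 3, and the known step contributing 2×(-0.95) V, the unknown satisfies 1·E° = 3×(-0.77) − 2×(-0.95) = -0.410.
E° = -0.410 / 1 = -0.410 V.

-0.410 V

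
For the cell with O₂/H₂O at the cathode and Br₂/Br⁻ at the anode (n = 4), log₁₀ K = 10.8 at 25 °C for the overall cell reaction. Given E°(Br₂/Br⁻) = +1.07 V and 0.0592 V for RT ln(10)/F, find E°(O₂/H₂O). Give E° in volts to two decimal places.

+1.23 V

E°cell = (0.0592/n)·log K = (0.0592/4)(10.8) = +0.160 V.
Since O₂/H₂O is the cathode and Br₂/Br⁻ the anode, E°cell = E°(O₂/H₂O) − E°(Br₂/Br⁻).
So E°(O₂/H₂O) = E°cell + E°(Br₂/Br⁻) = +0.160 + (+1.07) = +1.23 V.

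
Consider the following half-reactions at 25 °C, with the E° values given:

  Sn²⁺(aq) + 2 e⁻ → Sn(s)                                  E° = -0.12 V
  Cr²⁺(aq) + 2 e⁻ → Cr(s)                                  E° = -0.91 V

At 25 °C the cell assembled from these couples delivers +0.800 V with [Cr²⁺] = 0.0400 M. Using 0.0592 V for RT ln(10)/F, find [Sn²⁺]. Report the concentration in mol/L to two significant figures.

0.087 M

Sn²⁺/Sn is the cathode, Cr²⁺/Cr the anode: E°cell = +0.79 V, n = 2.
Overall reaction: Sn²⁺(aq) + Cr(s) → Sn(s) + Cr²⁺(aq); Q = [Cr²⁺]^1/[Sn²⁺]^1.
From E = E° − (0.0592/n) log Q: log Q = (E° − E)·n/0.0592 = (+0.79 − (+0.800))·2/0.0592 = -0.3378.
So 1·log[Sn²⁺] = 1·log(0.04) − log Q = -1.3979 − (-0.3378) = -1.0601; [Sn²⁺] = 10^(-1.0601) ≈ 0.087 M.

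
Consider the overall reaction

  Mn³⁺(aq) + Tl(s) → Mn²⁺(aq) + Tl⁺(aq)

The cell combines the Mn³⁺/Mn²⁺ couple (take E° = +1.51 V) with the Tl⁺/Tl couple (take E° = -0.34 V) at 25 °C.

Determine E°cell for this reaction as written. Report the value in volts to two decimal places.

The Mn³⁺/Mn²⁺ couple has the higher reduction potential, so it is the cathode; Tl⁺/Tl is oxidised at the anode.
E°cell = E°(cathode) − E°(anode) = (+1.51) − (-0.34) = +1.85 V.

+1.85 V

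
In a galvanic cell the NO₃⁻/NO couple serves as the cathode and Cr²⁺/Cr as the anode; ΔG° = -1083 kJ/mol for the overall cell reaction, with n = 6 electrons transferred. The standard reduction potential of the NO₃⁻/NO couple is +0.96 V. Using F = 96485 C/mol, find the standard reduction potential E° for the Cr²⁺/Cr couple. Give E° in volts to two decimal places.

E°cell = −ΔG°/(nF) = −(-1083×10³)/((6)(96485)) = +1.871 V.
Since NO₃⁻/NO is the cathode and Cr²⁺/Cr the anode, E°cell = E°(NO₃⁻/NO) − E°(Cr²⁺/Cr).
So E°(Cr²⁺/Cr) = E°(NO₃⁻/NO) − E°cell = (+0.96) − (+1.871) = -0.91 V.

-0.91 V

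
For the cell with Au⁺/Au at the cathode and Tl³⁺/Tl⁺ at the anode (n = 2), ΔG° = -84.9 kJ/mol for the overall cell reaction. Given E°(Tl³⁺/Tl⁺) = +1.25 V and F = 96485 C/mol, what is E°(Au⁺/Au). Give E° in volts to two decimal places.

E°cell = −ΔG°/(nF) = −(-84.9×10³)/((2)(96485)) = +0.440 V.
Since Au⁺/Au is the cathode and Tl³⁺/Tl⁺ the anode, E°cell = E°(Au⁺/Au) − E°(Tl³⁺/Tl⁺).
So E°(Au⁺/Au) = E°cell + E°(Tl³⁺/Tl⁺) = +0.440 + (+1.25) = +1.69 V.

+1.69 V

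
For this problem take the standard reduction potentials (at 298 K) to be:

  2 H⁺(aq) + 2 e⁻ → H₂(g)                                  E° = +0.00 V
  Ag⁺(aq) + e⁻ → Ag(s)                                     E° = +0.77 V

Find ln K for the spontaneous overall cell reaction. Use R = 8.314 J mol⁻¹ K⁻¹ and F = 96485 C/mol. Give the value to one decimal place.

Cathode: Ag⁺/Ag; anode: H⁺/H₂. E°cell = (+0.77) − (+0.00) = +0.77 V, with n = 2.
ΔG° = −nFE° = −RT ln K, so ln K = nFE°/(RT) = (2)(96485)(+0.77) / ((8.314)(298)) = 59.973.

60.0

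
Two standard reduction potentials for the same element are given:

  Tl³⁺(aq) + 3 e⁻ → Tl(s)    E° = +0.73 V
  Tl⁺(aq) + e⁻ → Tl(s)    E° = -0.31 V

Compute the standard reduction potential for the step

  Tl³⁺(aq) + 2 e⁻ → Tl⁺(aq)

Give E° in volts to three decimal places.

Sequential free energies add, so n₃E°₃ = n₁E°₁ + n₂E°₂.
With n₃ = 3, and the known step contributing 1×(-0.31) V, the unknown satisfies 2·E° = 3×(+0.73) − 1×(-0.31) = +2.500.
E° = +2.500 / 2 = +1.250 V.

+1.250 V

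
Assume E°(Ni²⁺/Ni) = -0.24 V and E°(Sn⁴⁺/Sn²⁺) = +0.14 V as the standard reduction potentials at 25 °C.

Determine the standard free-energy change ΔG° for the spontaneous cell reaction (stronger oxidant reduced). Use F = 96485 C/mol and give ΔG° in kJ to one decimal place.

-73.3 kJ

Sn⁴⁺/Sn²⁺ (E° = +0.14 V) is the cathode; Ni²⁺/Ni (E° = -0.24 V) is the anode, so E°cell = +0.38 V.
Balancing electrons gives n = 2 (lcm of 2 and 2).
ΔG° = −nFE° = −(2)(96485)(+0.38) = -73,329 J = -73.3 kJ.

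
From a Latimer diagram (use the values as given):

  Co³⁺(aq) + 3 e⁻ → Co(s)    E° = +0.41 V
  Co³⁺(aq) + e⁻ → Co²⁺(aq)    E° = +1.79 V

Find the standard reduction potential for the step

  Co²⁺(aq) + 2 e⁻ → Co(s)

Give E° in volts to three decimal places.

-0.280 V

Sequential free energies add, so n₃E°₃ = n₁E°₁ + n₂E°₂.
With n₃ = 3, and the known step contributing 1×(+1.79) V, the unknown satisfies 2·E° = 3×(+0.41) − 1×(+1.79) = -0.560.
E° = -0.560 / 2 = -0.280 V.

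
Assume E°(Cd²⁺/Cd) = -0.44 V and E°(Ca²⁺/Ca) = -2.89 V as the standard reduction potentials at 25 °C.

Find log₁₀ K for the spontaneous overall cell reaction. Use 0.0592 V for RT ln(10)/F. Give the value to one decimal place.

Cathode: Cd²⁺/Cd; anode: Ca²⁺/Ca. E°cell = +2.45 V, n = 2.
log K = nE°cell / 0.0592 = (2)(+2.45) / 0.0592 = 82.8.

82.8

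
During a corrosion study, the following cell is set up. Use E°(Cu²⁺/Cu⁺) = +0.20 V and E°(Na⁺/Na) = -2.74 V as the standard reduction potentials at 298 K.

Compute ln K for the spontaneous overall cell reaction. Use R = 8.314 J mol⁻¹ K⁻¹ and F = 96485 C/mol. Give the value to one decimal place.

114.5

Cathode: Cu²⁺/Cu⁺; anode: Na⁺/Na. E°cell = (+0.20) − (-2.74) = +2.94 V, with n = 1.
ΔG° = −nFE° = −RT ln K, so ln K = nFE°/(RT) = (1)(96485)(+2.94) / ((8.314)(298)) = 114.494.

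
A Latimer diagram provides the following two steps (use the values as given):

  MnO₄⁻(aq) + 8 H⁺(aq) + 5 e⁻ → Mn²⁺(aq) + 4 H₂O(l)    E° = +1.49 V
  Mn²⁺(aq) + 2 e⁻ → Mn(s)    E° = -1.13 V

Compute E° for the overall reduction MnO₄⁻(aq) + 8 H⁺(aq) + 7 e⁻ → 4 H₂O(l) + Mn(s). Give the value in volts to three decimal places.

+0.741 V

Standard free energies of sequential steps add: ΔG°₃ = ΔG°₁ + ΔG°₂, so n₃E°₃ = n₁E°₁ + n₂E°₂.
E°₃ = (5×+1.49 + 2×-1.13) / 7 = (+5.190) / 7 = +0.741 V.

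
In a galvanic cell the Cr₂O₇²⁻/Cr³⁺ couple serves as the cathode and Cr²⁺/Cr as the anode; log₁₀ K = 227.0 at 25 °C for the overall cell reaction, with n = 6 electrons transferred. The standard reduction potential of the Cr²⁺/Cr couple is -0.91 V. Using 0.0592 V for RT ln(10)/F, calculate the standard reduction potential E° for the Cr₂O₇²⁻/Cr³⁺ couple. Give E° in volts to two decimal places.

E°cell = (0.0592/n)·log K = (0.0592/6)(227.0) = +2.240 V.
Since Cr₂O₇²⁻/Cr³⁺ is the cathode and Cr²⁺/Cr the anode, E°cell = E°(Cr₂O₇²⁻/Cr³⁺) − E°(Cr²⁺/Cr).
So E°(Cr₂O₇²⁻/Cr³⁺) = E°cell + E°(Cr²⁺/Cr) = +2.240 + (-0.91) = +1.33 V.

+1.33 V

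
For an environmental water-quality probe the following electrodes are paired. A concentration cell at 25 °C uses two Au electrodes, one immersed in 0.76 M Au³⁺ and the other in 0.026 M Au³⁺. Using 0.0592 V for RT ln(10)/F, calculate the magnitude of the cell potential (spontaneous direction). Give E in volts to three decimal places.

For a concentration cell E°cell = 0. The 0.76 M side is the cathode (reduction is favoured where [Au³⁺] is higher).
With n = 3, E = −(0.0592/3) log([Au³⁺]ₐₙ/[Au³⁺]꜀ₐₜ) = −(0.0592/3) log(0.026/0.76) = −(0.0592/3)(-1.466) = +0.029 V.

+0.029 V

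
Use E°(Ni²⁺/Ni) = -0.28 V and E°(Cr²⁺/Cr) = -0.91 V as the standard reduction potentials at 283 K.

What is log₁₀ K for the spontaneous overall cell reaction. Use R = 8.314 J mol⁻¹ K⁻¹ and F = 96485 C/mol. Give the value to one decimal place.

Cathode: Ni²⁺/Ni; anode: Cr²⁺/Cr. E°cell = (-0.28) − (-0.91) = +0.63 V, with n = 2.
ΔG° = −nFE° = −RT ln K, so ln K = nFE°/(RT) = (2)(96485)(+0.63) / ((8.314)(283)) = 51.669.
log₁₀ K = 51.669 / ln 10 = 22.4.

22.4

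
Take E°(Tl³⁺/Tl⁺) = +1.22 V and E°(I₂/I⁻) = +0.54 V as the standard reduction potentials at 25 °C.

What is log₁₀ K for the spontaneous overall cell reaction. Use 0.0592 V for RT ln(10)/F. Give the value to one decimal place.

Cathode: Tl³⁺/Tl⁺; anode: I₂/I⁻. E°cell = +0.68 V, n = 2.
log K = nE°cell / 0.0592 = (2)(+0.68) / 0.0592 = 23.0.

23.0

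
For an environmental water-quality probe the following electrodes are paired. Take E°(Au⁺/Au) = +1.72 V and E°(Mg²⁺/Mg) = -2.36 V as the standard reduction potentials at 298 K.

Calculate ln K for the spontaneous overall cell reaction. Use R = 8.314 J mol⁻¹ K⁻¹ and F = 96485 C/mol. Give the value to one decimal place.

317.8

Cathode: Au⁺/Au; anode: Mg²⁺/Mg. E°cell = (+1.72) − (-2.36) = +4.08 V, with n = 2.
ΔG° = −nFE° = −RT ln K, so ln K = nFE°/(RT) = (2)(96485)(+4.08) / ((8.314)(298)) = 317.778.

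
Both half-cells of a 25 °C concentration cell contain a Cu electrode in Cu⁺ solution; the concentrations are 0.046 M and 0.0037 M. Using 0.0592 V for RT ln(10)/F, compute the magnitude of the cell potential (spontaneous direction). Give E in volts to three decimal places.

+0.065 V

For a concentration cell E°cell = 0. The 0.046 M side is the cathode (reduction is favoured where [Cu⁺] is higher).
With n = 1, E = −(0.0592/1) log([Cu⁺]ₐₙ/[Cu⁺]꜀ₐₜ) = −(0.0592/1) log(0.0037/0.046) = −(0.0592/1)(-1.095) = +0.065 V.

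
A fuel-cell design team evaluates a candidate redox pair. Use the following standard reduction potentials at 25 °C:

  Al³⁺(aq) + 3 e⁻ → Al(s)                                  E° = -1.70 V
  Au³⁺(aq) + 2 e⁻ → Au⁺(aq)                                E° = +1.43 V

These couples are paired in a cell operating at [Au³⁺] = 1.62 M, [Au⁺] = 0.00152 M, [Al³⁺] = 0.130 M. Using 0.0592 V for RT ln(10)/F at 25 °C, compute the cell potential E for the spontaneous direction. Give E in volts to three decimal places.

Au³⁺/Au⁺ is the cathode (higher E°), Al³⁺/Al the anode: E°cell = +1.43 − (-1.70) = +3.13 V, n = 6.
Overall: 3 Au³⁺(aq) + 2 Al(s) → 3 Au⁺(aq) + 2 Al³⁺(aq)
Q = [Au⁺]^3·[Al³⁺]^2 / ([Au³⁺]^3); log Q = -10.855.
E = E° − (0.0592/n) log Q = +3.13 − (0.0592/6)(-10.855) = +3.237 V.

+3.237 V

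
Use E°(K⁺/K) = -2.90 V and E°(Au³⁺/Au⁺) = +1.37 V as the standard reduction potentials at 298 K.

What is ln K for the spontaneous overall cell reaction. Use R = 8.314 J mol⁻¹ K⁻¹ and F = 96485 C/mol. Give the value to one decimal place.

Cathode: Au³⁺/Au⁺; anode: K⁺/K. E°cell = (+1.37) − (-2.90) = +4.27 V, with n = 2.
ΔG° = −nFE° = −RT ln K, so ln K = nFE°/(RT) = (2)(96485)(+4.27) / ((8.314)(298)) = 332.576.

332.6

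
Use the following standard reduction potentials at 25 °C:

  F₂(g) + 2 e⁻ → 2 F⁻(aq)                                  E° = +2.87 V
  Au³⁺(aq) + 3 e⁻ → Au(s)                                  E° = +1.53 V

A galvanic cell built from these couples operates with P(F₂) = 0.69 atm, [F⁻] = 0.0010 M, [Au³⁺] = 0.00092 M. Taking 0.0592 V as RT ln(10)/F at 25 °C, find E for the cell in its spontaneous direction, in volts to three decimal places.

+1.573 V

F₂/F⁻ is the cathode (higher E°), Au³⁺/Au the anode: E°cell = +2.87 − (+1.53) = +1.34 V, n = 6.
Overall: 3 F₂(g) + 2 Au(s) → 6 F⁻(aq) + 2 Au³⁺(aq)
Q = [F⁻]^6·[Au³⁺]^2 / (P(F₂)^3); log Q = -23.589.
E = E° − (0.0592/n) log Q = +1.34 − (0.0592/6)(-23.589) = +1.573 V.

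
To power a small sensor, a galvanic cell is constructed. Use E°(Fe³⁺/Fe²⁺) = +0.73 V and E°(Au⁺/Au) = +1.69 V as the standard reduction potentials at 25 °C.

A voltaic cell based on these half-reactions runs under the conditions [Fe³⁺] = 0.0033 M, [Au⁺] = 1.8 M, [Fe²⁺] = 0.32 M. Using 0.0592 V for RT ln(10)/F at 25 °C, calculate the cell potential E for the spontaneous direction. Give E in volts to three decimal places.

+1.093 V

Au⁺/Au is the cathode (higher E°), Fe³⁺/Fe²⁺ the anode: E°cell = +1.69 − (+0.73) = +0.96 V, n = 1.
Overall: Au⁺(aq) + Fe²⁺(aq) → Au(s) + Fe³⁺(aq)
Q = [Fe³⁺] / ([Au⁺]·[Fe²⁺]); log Q = -2.242.
E = E° − (0.0592/n) log Q = +0.96 − (0.0592/1)(-2.242) = +1.093 V.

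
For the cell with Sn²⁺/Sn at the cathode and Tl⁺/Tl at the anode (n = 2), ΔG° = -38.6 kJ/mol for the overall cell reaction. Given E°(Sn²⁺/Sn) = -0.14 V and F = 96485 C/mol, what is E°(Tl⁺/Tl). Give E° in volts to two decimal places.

-0.34 V

E°cell = −ΔG°/(nF) = −(-38.6×10³)/((2)(96485)) = +0.200 V.
Since Sn²⁺/Sn is the cathode and Tl⁺/Tl the anode, E°cell = E°(Sn²⁺/Sn) − E°(Tl⁺/Tl).
So E°(Tl⁺/Tl) = E°(Sn²⁺/Sn) − E°cell = (-0.14) − (+0.200) = -0.34 V.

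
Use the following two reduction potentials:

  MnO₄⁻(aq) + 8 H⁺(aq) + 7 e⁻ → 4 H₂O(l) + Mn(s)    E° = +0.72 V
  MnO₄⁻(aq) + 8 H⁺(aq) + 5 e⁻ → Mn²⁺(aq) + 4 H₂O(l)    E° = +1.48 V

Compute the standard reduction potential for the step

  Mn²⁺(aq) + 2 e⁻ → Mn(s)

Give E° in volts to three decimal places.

-1.180 V

Sequential free energies add, so n₃E°₃ = n₁E°₁ + n₂E°₂.
With n₃ = 7, and the known step contributing 5×(+1.48) V, the unknown satisfies 2·E° = 7×(+0.72) − 5×(+1.48) = -2.360.
E° = -2.360 / 2 = -1.180 V.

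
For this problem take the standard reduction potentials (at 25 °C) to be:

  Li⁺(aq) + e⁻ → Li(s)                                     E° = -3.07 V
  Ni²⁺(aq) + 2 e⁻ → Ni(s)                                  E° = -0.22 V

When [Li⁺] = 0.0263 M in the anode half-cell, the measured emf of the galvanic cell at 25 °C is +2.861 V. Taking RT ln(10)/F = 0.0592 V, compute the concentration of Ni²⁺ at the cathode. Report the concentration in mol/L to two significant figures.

Ni²⁺/Ni is the cathode, Li⁺/Li the anode: E°cell = +2.85 V, n = 2.
Overall reaction: Ni²⁺(aq) + 2 Li(s) → Ni(s) + 2 Li⁺(aq); Q = [Li⁺]^2/[Ni²⁺]^1.
From E = E° − (0.0592/n) log Q: log Q = (E° − E)·n/0.0592 = (+2.85 − (+2.861))·2/0.0592 = -0.3716.
So 1·log[Ni²⁺] = 2·log(0.0263) − log Q = -3.1601 − (-0.3716) = -2.7885; [Ni²⁺] = 10^(-2.7885) ≈ 0.0016 M.

0.0016 M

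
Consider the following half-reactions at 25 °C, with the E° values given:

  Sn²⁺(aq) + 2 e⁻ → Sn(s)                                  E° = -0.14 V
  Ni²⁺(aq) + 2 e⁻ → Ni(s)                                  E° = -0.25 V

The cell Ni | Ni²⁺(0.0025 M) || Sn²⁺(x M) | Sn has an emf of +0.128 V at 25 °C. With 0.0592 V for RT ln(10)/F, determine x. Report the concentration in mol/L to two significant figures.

Sn²⁺/Sn is the cathode, Ni²⁺/Ni the anode: E°cell = +0.11 V, n = 2.
Overall reaction: Sn²⁺(aq) + Ni(s) → Sn(s) + Ni²⁺(aq); Q = [Ni²⁺]^1/[Sn²⁺]^1.
From E = E° − (0.0592/n) log Q: log Q = (E° − E)·n/0.0592 = (+0.11 − (+0.128))·2/0.0592 = -0.6081.
So 1·log[Sn²⁺] = 1·log(0.0025) − log Q = -2.6021 − (-0.6081) = -1.9940; [Sn²⁺] = 10^(-1.9940) ≈ 0.010 M.

0.010 M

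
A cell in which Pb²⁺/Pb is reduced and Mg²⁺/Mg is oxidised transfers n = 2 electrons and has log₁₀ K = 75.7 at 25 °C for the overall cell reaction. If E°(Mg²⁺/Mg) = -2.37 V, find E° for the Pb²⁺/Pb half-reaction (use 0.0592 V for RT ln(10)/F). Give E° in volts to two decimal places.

E°cell = (0.0592/n)·log K = (0.0592/2)(75.7) = +2.241 V.
Since Pb²⁺/Pb is the cathode and Mg²⁺/Mg the anode, E°cell = E°(Pb²⁺/Pb) − E°(Mg²⁺/Mg).
So E°(Pb²⁺/Pb) = E°cell + E°(Mg²⁺/Mg) = +2.241 + (-2.37) = -0.13 V.

-0.13 V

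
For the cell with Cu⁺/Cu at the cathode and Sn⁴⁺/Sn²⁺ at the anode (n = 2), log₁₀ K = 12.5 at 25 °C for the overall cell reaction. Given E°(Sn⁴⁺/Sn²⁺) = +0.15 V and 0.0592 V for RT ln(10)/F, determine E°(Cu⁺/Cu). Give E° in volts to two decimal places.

E°cell = (0.0592/n)·log K = (0.0592/2)(12.5) = +0.370 V.
Since Cu⁺/Cu is the cathode and Sn⁴⁺/Sn²⁺ the anode, E°cell = E°(Cu⁺/Cu) − E°(Sn⁴⁺/Sn²⁺).
So E°(Cu⁺/Cu) = E°cell + E°(Sn⁴⁺/Sn²⁺) = +0.370 + (+0.15) = +0.52 V.

+0.52 V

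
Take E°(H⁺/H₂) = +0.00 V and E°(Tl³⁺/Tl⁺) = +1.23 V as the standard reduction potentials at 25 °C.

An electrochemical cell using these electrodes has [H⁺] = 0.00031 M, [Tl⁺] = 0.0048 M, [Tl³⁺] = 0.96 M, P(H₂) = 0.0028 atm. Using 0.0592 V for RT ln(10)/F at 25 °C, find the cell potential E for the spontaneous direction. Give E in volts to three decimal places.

Tl³⁺/Tl⁺ is the cathode (higher E°), H⁺/H₂ the anode: E°cell = +1.23 − (+0.00) = +1.23 V, n = 2.
Overall: Tl³⁺(aq) + H₂(g) → Tl⁺(aq) + 2 H⁺(aq)
Q = [Tl⁺]·[H⁺]^2 / ([Tl³⁺]·P(H₂)); log Q = -6.765.
E = E° − (0.0592/n) log Q = +1.23 − (0.0592/2)(-6.765) = +1.430 V.

+1.430 V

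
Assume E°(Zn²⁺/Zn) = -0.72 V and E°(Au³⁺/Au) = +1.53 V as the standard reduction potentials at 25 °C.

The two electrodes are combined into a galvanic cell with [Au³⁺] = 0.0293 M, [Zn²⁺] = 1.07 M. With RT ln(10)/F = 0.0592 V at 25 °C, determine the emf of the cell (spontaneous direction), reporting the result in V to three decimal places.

Au³⁺/Au is the cathode (higher E°), Zn²⁺/Zn the anode: E°cell = +1.53 − (-0.72) = +2.25 V, n = 6.
Overall: 2 Au³⁺(aq) + 3 Zn(s) → 2 Au(s) + 3 Zn²⁺(aq)
Q = [Zn²⁺]^3 / ([Au³⁺]^2); log Q = 3.154.
E = E° − (0.0592/n) log Q = +2.25 − (0.0592/6)(3.154) = +2.219 V.

+2.219 V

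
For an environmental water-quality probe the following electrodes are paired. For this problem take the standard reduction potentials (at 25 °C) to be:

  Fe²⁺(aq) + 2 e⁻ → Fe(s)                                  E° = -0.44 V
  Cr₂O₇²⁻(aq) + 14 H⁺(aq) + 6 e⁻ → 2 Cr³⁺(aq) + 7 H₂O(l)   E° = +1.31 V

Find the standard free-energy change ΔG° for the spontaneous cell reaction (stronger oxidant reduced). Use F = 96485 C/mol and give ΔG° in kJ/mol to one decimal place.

Cr₂O₇²⁻/Cr³⁺ (E° = +1.31 V) is the cathode; Fe²⁺/Fe (E° = -0.44 V) is the anode, so E°cell = +1.75 V.
Balancing electrons gives n = 6 (lcm of 6 and 2).
ΔG° = −nFE° = −(6)(96485)(+1.75) = -1,013,092 J = -1013.1 kJ/mol.

-1013.1 kJ/mol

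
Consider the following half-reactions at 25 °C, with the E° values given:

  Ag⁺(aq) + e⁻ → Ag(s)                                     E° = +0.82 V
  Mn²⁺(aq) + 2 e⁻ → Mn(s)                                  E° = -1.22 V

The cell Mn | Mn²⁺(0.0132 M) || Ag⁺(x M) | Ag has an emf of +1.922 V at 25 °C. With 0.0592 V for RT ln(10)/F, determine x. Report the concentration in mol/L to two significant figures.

0.0012 M

Ag⁺/Ag is the cathode, Mn²⁺/Mn the anode: E°cell = +2.04 V, n = 2.
Overall reaction: 2 Ag⁺(aq) + Mn(s) → 2 Ag(s) + Mn²⁺(aq); Q = [Mn²⁺]^1/[Ag⁺]^2.
From E = E° − (0.0592/n) log Q: log Q = (E° − E)·n/0.0592 = (+2.04 − (+1.922))·2/0.0592 = 3.9865.
So 2·log[Ag⁺] = 1·log(0.0132) − log Q = -1.8794 − (3.9865) = -5.8659; log[Ag⁺] = -5.8659 / 2 = -2.9329; [Ag⁺] = 10^(-2.9329) ≈ 0.0012 M.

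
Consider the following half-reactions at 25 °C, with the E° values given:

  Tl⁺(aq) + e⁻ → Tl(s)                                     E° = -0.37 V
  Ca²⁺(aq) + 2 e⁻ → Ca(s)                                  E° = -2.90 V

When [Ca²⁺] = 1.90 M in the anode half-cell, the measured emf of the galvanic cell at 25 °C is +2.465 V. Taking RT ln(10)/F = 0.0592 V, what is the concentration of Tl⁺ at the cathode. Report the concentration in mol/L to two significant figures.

0.11 M

Tl⁺/Tl is the cathode, Ca²⁺/Ca the anode: E°cell = +2.53 V, n = 2.
Overall reaction: 2 Tl⁺(aq) + Ca(s) → 2 Tl(s) + Ca²⁺(aq); Q = [Ca²⁺]^1/[Tl⁺]^2.
From E = E° − (0.0592/n) log Q: log Q = (E° − E)·n/0.0592 = (+2.53 − (+2.465))·2/0.0592 = 2.1959.
So 2·log[Tl⁺] = 1·log(1.9) − log Q = 0.2788 − (2.1959) = -1.9171; log[Tl⁺] = -1.9171 / 2 = -0.9586; [Tl⁺] = 10^(-0.9586) ≈ 0.11 M.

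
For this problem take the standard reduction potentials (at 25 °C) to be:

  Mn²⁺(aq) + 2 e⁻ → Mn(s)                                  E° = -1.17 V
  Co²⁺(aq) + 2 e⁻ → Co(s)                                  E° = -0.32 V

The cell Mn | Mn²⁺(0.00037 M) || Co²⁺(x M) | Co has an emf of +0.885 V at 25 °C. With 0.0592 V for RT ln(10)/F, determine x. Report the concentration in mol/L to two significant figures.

Co²⁺/Co is the cathode, Mn²⁺/Mn the anode: E°cell = +0.85 V, n = 2.
Overall reaction: Co²⁺(aq) + Mn(s) → Co(s) + Mn²⁺(aq); Q = [Mn²⁺]^1/[Co²⁺]^1.
From E = E° − (0.0592/n) log Q: log Q = (E° − E)·n/0.0592 = (+0.85 − (+0.885))·2/0.0592 = -1.1824.
So 1·log[Co²⁺] = 1·log(0.00037) − log Q = -3.4318 − (-1.1824) = -2.2494; [Co²⁺] = 10^(-2.2494) ≈ 0.0056 M.

0.0056 M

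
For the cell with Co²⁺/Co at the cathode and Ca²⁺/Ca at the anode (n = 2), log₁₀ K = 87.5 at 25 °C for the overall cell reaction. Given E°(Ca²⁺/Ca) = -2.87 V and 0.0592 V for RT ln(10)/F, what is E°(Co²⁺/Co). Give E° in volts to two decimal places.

E°cell = (0.0592/n)·log K = (0.0592/2)(87.5) = +2.590 V.
Since Co²⁺/Co is the cathode and Ca²⁺/Ca the anode, E°cell = E°(Co²⁺/Co) − E°(Ca²⁺/Ca).
So E°(Co²⁺/Co) = E°cell + E°(Ca²⁺/Ca) = +2.590 + (-2.87) = -0.28 V.

-0.28 V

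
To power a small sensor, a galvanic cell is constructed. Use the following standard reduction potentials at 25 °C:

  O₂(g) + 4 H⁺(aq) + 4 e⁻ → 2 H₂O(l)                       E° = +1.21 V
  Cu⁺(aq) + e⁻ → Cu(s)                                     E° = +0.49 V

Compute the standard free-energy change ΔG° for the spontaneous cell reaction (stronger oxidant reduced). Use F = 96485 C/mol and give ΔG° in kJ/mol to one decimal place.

O₂/H₂O (E° = +1.21 V) is the cathode; Cu⁺/Cu (E° = +0.49 V) is the anode, so E°cell = +0.72 V.
Balancing electrons gives n = 4 (lcm of 4 and 1).
ΔG° = −nFE° = −(4)(96485)(+0.72) = -277,877 J = -277.9 kJ/mol.

-277.9 kJ/mol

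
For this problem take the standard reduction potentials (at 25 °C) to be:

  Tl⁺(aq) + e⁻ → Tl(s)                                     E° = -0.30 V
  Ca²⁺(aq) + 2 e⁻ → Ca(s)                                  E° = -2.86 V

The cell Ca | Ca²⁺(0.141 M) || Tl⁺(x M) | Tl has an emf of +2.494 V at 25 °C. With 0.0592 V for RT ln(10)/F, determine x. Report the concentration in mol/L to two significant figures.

0.029 M

Tl⁺/Tl is the cathode, Ca²⁺/Ca the anode: E°cell = +2.56 V, n = 2.
Overall reaction: 2 Tl⁺(aq) + Ca(s) → 2 Tl(s) + Ca²⁺(aq); Q = [Ca²⁺]^1/[Tl⁺]^2.
From E = E° − (0.0592/n) log Q: log Q = (E° − E)·n/0.0592 = (+2.56 − (+2.494))·2/0.0592 = 2.2297.
So 2·log[Tl⁺] = 1·log(0.141) − log Q = -0.8508 − (2.2297) = -3.0805; log[Tl⁺] = -3.0805 / 2 = -1.5402; [Tl⁺] = 10^(-1.5402) ≈ 0.029 M.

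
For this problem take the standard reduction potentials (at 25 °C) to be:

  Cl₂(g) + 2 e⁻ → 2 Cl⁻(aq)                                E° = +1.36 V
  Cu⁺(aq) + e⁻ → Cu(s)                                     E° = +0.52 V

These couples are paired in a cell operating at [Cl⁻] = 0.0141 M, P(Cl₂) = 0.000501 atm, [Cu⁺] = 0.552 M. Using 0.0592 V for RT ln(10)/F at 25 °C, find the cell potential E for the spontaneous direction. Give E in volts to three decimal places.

Cl₂/Cl⁻ is the cathode (higher E°), Cu⁺/Cu the anode: E°cell = +1.36 − (+0.52) = +0.84 V, n = 2.
Overall: Cl₂(g) + 2 Cu(s) → 2 Cl⁻(aq) + 2 Cu⁺(aq)
Q = [Cl⁻]^2·[Cu⁺]^2 / (P(Cl₂)); log Q = -0.918.
E = E° − (0.0592/n) log Q = +0.84 − (0.0592/2)(-0.918) = +0.867 V.

+0.867 V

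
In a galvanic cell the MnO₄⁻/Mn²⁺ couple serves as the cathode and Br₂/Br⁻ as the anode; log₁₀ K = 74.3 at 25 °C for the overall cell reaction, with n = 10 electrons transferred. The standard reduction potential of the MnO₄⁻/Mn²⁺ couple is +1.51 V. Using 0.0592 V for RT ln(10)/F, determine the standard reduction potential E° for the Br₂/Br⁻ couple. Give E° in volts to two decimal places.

+1.07 V

E°cell = (0.0592/n)·log K = (0.0592/10)(74.3) = +0.440 V.
Since MnO₄⁻/Mn²⁺ is the cathode and Br₂/Br⁻ the anode, E°cell = E°(MnO₄⁻/Mn²⁺) − E°(Br₂/Br⁻).
So E°(Br₂/Br⁻) = E°(MnO₄⁻/Mn²⁺) − E°cell = (+1.51) − (+0.440) = +1.07 V.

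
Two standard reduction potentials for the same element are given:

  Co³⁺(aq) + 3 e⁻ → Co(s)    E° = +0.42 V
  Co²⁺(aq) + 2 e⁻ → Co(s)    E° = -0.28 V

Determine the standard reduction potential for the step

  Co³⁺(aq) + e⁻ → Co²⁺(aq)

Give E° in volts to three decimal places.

Sequential free energies add, so n₃E°₃ = n₁E°₁ + n₂E°₂.
With n₃ = 3, and the known step contributing 2×(-0.28) V, the unknown satisfies 1·E° = 3×(+0.42) − 2×(-0.28) = +1.820.
E° = +1.820 / 1 = +1.820 V.

+1.820 V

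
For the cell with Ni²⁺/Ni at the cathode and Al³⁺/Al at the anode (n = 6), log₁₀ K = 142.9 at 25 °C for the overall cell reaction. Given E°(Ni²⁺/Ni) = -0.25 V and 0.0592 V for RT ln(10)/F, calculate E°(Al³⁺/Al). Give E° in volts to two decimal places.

-1.66 V

E°cell = (0.0592/n)·log K = (0.0592/6)(142.9) = +1.410 V.
Since Ni²⁺/Ni is the cathode and Al³⁺/Al the anode, E°cell = E°(Ni²⁺/Ni) − E°(Al³⁺/Al).
So E°(Al³⁺/Al) = E°(Ni²⁺/Ni) − E°cell = (-0.25) − (+1.410) = -1.66 V.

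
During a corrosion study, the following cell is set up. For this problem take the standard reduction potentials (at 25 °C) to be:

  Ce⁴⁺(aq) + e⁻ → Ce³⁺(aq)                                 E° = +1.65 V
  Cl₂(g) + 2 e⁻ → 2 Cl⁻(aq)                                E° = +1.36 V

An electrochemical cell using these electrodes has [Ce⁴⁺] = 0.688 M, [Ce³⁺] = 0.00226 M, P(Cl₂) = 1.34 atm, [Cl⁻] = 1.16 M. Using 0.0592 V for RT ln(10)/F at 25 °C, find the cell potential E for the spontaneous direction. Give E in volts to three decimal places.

+0.437 V

Ce⁴⁺/Ce³⁺ is the cathode (higher E°), Cl₂/Cl⁻ the anode: E°cell = +1.65 − (+1.36) = +0.29 V, n = 2.
Overall: 2 Ce⁴⁺(aq) + 2 Cl⁻(aq) → 2 Ce³⁺(aq) + Cl₂(g)
Q = [Ce³⁺]^2·P(Cl₂) / ([Ce⁴⁺]^2·[Cl⁻]^2); log Q = -4.969.
E = E° − (0.0592/n) log Q = +0.29 − (0.0592/2)(-4.969) = +0.437 V.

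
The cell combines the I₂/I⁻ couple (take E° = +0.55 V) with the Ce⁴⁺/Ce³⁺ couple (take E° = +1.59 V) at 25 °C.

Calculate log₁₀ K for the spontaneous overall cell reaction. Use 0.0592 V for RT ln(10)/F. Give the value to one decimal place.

35.1

Cathode: Ce⁴⁺/Ce³⁺; anode: I₂/I⁻. E°cell = +1.04 V, n = 2.
log K = nE°cell / 0.0592 = (2)(+1.04) / 0.0592 = 35.1.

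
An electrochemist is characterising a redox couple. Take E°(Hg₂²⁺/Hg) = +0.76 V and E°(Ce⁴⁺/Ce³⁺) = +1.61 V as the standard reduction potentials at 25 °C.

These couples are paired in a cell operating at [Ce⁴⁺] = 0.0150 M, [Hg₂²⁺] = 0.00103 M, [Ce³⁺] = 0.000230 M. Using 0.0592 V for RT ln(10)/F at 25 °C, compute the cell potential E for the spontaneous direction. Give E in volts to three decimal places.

Ce⁴⁺/Ce³⁺ is the cathode (higher E°), Hg₂²⁺/Hg the anode: E°cell = +1.61 − (+0.76) = +0.85 V, n = 2.
Overall: 2 Ce⁴⁺(aq) + 2 Hg(l) → 2 Ce³⁺(aq) + Hg₂²⁺(aq)
Q = [Ce³⁺]^2·[Hg₂²⁺] / ([Ce⁴⁺]^2); log Q = -6.616.
E = E° − (0.0592/n) log Q = +0.85 − (0.0592/2)(-6.616) = +1.046 V.

+1.046 V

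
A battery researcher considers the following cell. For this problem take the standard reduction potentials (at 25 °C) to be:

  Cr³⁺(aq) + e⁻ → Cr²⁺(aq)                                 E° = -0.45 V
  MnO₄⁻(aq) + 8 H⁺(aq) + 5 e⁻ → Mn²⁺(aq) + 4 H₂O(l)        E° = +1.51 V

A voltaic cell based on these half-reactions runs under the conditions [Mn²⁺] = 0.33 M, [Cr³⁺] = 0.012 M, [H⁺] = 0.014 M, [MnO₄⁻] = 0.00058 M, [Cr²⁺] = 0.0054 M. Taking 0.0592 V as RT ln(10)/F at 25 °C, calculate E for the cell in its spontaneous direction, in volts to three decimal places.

+1.731 V

MnO₄⁻/Mn²⁺ is the cathode (higher E°), Cr³⁺/Cr²⁺ the anode: E°cell = +1.51 − (-0.45) = +1.96 V, n = 5.
Overall: MnO₄⁻(aq) + 8 H⁺(aq) + 5 Cr²⁺(aq) → Mn²⁺(aq) + 4 H₂O(l) + 5 Cr³⁺(aq)
Q = [Mn²⁺]·[Cr³⁺]^5 / ([MnO₄⁻]·[H⁺]^8·[Cr²⁺]^5); log Q = 19.320.
E = E° − (0.0592/n) log Q = +1.96 − (0.0592/5)(19.320) = +1.731 V.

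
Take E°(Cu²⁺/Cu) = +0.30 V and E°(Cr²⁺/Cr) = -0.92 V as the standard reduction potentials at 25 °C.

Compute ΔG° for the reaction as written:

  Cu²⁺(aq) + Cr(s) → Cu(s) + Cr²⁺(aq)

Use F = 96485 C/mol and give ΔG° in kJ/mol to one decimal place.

As written, Cu²⁺/Cu is reduced (cathode) and Cr²⁺/Cr is oxidised (anode), so E°cell = (+0.30) − (-0.92) = +1.22 V.
Balancing electrons gives n = 2.
ΔG° = −nFE° = −(2)(96485)(+1.22) = -235,423 J = -235.4 kJ/mol.

-235.4 kJ/mol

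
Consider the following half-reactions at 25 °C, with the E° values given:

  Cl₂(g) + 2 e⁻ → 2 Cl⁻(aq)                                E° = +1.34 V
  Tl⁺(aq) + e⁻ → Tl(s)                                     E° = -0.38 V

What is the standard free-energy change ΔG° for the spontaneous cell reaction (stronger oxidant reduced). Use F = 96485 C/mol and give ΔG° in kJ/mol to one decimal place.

Cl₂/Cl⁻ (E° = +1.34 V) is the cathode; Tl⁺/Tl (E° = -0.38 V) is the anode, so E°cell = +1.72 V.
Balancing electrons gives n = 2 (lcm of 2 and 1).
ΔG° = −nFE° = −(2)(96485)(+1.72) = -331,908 J = -331.9 kJ/mol.

-331.9 kJ/mol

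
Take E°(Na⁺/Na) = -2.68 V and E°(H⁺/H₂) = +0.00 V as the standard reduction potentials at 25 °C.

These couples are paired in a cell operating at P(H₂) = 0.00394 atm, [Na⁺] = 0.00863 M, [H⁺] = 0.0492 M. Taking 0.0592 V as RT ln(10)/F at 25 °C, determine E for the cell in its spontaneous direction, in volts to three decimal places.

H⁺/H₂ is the cathode (higher E°), Na⁺/Na the anode: E°cell = +0.00 − (-2.68) = +2.68 V, n = 2.
Overall: 2 H⁺(aq) + 2 Na(s) → H₂(g) + 2 Na⁺(aq)
Q = P(H₂)·[Na⁺]^2 / ([H⁺]^2); log Q = -3.916.
E = E° − (0.0592/n) log Q = +2.68 − (0.0592/2)(-3.916) = +2.796 V.

+2.796 V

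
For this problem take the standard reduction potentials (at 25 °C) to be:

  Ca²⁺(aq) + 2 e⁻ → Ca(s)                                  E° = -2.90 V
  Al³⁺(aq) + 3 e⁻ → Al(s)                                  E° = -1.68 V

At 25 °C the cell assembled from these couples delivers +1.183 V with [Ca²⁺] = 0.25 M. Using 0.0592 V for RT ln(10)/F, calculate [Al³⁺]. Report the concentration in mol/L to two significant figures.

Al³⁺/Al is the cathode, Ca²⁺/Ca the anode: E°cell = +1.22 V, n = 6.
Overall reaction: 2 Al³⁺(aq) + 3 Ca(s) → 2 Al(s) + 3 Ca²⁺(aq); Q = [Ca²⁺]^3/[Al³⁺]^2.
From E = E° − (0.0592/n) log Q: log Q = (E° − E)·n/0.0592 = (+1.22 − (+1.183))·6/0.0592 = 3.7500.
So 2·log[Al³⁺] = 3·log(0.25) − log Q = -1.8062 − (3.7500) = -5.5562; log[Al³⁺] = -5.5562 / 2 = -2.7781; [Al³⁺] = 10^(-2.7781) ≈ 0.0017 M.

0.0017 M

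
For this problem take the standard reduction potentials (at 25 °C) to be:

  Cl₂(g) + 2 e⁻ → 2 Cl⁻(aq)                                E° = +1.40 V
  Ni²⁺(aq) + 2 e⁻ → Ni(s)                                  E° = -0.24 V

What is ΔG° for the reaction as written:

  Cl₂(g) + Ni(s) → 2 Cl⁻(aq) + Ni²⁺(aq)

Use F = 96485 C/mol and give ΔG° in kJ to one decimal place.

-316.5 kJ

As written, Cl₂/Cl⁻ is reduced (cathode) and Ni²⁺/Ni is oxidised (anode), so E°cell = (+1.40) − (-0.24) = +1.64 V.
Balancing electrons gives n = 2.
ΔG° = −nFE° = −(2)(96485)(+1.64) = -316,471 J = -316.5 kJ.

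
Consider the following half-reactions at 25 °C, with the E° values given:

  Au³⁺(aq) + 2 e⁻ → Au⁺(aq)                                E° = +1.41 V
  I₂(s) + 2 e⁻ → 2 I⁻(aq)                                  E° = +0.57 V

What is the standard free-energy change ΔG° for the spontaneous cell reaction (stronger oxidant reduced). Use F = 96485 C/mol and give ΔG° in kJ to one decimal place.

Au³⁺/Au⁺ (E° = +1.41 V) is the cathode; I₂/I⁻ (E° = +0.57 V) is the anode, so E°cell = +0.84 V.
Balancing electrons gives n = 2 (lcm of 2 and 2).
ΔG° = −nFE° = −(2)(96485)(+0.84) = -162,095 J = -162.1 kJ.

-162.1 kJ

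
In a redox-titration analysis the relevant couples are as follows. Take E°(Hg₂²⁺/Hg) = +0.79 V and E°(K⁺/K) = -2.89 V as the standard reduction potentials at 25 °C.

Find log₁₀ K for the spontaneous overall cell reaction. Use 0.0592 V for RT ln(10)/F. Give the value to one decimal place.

Cathode: Hg₂²⁺/Hg; anode: K⁺/K. E°cell = +3.68 V, n = 2.
log K = nE°cell / 0.0592 = (2)(+3.68) / 0.0592 = 124.3.

124.3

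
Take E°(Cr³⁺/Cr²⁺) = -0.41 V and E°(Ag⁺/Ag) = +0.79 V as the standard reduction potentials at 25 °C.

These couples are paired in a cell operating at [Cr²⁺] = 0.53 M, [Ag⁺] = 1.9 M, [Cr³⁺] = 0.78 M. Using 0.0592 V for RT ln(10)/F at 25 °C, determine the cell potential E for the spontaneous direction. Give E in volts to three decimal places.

Ag⁺/Ag is the cathode (higher E°), Cr³⁺/Cr²⁺ the anode: E°cell = +0.79 − (-0.41) = +1.20 V, n = 1.
Overall: Ag⁺(aq) + Cr²⁺(aq) → Ag(s) + Cr³⁺(aq)
Q = [Cr³⁺] / ([Ag⁺]·[Cr²⁺]); log Q = -0.111.
E = E° − (0.0592/n) log Q = +1.20 − (0.0592/1)(-0.111) = +1.207 V.

+1.207 V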